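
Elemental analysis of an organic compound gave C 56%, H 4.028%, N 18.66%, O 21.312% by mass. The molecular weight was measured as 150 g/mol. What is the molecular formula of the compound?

C7H6N2O2

Assume 100 g: 56 g C, 4.028 g H, 18.66 g N, 21.312 g O.
C: 56 g ÷ 12.01 g/mol = 4.663 mol
H: 4.028 g ÷ 1.008 g/mol = 3.996 mol
N: 18.66 g ÷ 14.01 g/mol = 1.332 mol
O: 21.312 g ÷ 16.00 g/mol = 1.332 mol
Smallest is N at 1.332 mol; normalising gives C 3.501, H 3.000, N 1.000, O 1.000
×2: C 7.00, H 6.00, N 2.00, O 2.00 → C7H6N2O2
Empirical-formula mass = 150.14 g/mol
n = 150 / 150.14 = 1.00 ≈ 1
Molecular formula = empirical formula = C7H6N2O2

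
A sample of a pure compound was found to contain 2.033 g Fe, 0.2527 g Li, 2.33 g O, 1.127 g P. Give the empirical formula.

Moles — Fe: 2.033 / 55.85 = 0.0364 mol; Li: 0.2527 / 6.94 = 0.03641 mol; O: 2.33 / 16.00 = 0.1456 mol; P: 1.127 / 30.97 = 0.03639 mol
Ratios (÷ 0.03639): Fe 1.000, Li 1.001, O 4.002, P 1.000
≈ 1:1:4:1 → FeLiO4P

FeLiO4P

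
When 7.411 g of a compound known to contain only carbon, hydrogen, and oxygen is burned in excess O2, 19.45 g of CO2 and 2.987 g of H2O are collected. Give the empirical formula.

mol C = 19.45 / 44.01 = 0.4419; mass C = 0.4419 × 12.01 = 5.308 g
mol H = 2 × (2.987 / 18.02) = 0.3315; mass H = 0.3315 × 1.008 = 0.3342 g
mass O = 7.411 − (5.642) = 1.769 g → mol O = 0.1106
Ratios (÷ 0.1106): C 3.997, H 2.998, O 1.000
Ratio ≈ 4:3:1, so the empirical formula is C4H3O

C4H3O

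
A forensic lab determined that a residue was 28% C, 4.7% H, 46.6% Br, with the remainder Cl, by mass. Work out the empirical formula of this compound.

C4H8BrCl

Assume 100 g: 28 g C, 4.7 g H, 46.6 g Br, 20.7 g Cl.
C: 28 g ÷ 12.01 g/mol = 2.331 mol
H: 4.7 g ÷ 1.008 g/mol = 4.663 mol
Br: 46.6 g ÷ 79.90 g/mol = 0.5832 mol
Cl: 20.7 g ÷ 35.45 g/mol = 0.5839 mol
Ratios (÷ 0.5832): C 3.997, H 7.995, Br 1.000, Cl 1.001
→ C4H8BrCl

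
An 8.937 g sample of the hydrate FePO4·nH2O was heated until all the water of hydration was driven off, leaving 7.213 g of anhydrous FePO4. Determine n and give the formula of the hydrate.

Mass of water lost = 8.937 − 7.213 = 1.724 g → 1.724 / 18.02 = 0.09567 mol H2O
Molar mass of FePO4 = 150.82 g/mol → mol FePO4 = 7.213 / 150.82 = 0.04783
n = 0.09567 / 0.04783 = 2.00 ≈ 2 → FePO4·2H2O

FePO4·2H2O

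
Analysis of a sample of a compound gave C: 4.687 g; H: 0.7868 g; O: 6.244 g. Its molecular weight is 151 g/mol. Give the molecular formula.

C5H10O5

Moles — C: 4.687 / 12.01 = 0.3903 mol; H: 0.7868 / 1.008 = 0.7806 mol; O: 6.244 / 16.00 = 0.3902 mol
Divide by the smallest (0.3902 mol O): C 1.000, H 2.000, O 1.000
Ratio ≈ 1:2:1, so the empirical formula is CH2O
Empirical-formula mass = 30.03 g/mol
n = 151 / 30.03 = 5.03 ≈ 5
Molecular formula = (CH2O)×5 = C5H10O5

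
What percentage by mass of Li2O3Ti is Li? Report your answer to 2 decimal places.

12.65%

Molar mass = 2(6.94) + 3(16.00) + 1(47.87) = 109.750 g/mol
Mass of Li per mole = 2 × 6.94 = 13.880 g
% Li = 13.880 / 109.750 × 100 = 12.65%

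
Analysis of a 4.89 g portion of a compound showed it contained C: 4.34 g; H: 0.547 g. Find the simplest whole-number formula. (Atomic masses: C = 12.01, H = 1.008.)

C: 4.34 g ÷ 12.01 g/mol = 0.3614 mol
H: 0.547 g ÷ 1.008 g/mol = 0.5427 mol
Smallest is C at 0.3614 mol; normalising gives C 1.000, H 1.502
Scaling by 2: C 2.00, H 3.00 → C2H3

C2H3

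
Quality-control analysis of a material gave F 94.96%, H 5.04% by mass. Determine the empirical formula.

Assume 100 g: 94.96 g F, 5.04 g H.
n(F) = 94.96/19.00 = 4.998, n(H) = 5.04/1.008 = 5
Divide by the smallest (4.998 mol F): F 1.000, H 1.000
Ratio ≈ 1:1, so the empirical formula is FH

FH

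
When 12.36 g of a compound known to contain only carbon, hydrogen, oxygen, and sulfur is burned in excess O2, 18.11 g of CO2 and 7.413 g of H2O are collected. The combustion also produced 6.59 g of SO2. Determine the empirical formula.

C4H8O2S

mol C = 18.11 / 44.01 = 0.4115; mass C = 0.4115 × 12.01 = 4.942 g
mol H = 2 × (7.413 / 18.02) = 0.8228; mass H = 0.8228 × 1.008 = 0.8293 g
mol S = 6.59 / 64.07 = 0.1029; mass S = 3.299 g
mass O = 12.36 − (9.070) = 3.290 g → mol O = 0.2056
Smallest is S at 0.1029 mol; normalising gives C 4.001, H 7.999, O 1.999, S 1.000
≈ 4:8:2:1 → C4H8O2S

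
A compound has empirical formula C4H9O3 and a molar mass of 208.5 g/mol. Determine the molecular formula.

C8H18O6

Empirical-formula mass = 105.11 g/mol
n = 208.5 / 105.11 = 1.98 ≈ 2
Molecular formula = (C4H9O3)2 = C8H18O6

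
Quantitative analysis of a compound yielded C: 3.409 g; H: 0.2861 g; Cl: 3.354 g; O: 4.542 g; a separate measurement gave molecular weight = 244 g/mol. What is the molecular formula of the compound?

C: 3.409 g ÷ 12.01 g/mol = 0.2838 mol
H: 0.2861 g ÷ 1.008 g/mol = 0.2838 mol
Cl: 3.354 g ÷ 35.45 g/mol = 0.09461 mol
O: 4.542 g ÷ 16.00 g/mol = 0.2839 mol
Divide by the smallest (0.09461 mol Cl): C 3.000, H 3.000, Cl 1.000, O 3.000
Ratio ≈ 3:3:1:3, so the empirical formula is C3H3ClO3
Empirical-formula mass = 122.50 g/mol
n = 244 / 122.50 = 1.99 ≈ 2
Molecular formula = (C3H3ClO3)×2 = C6H6Cl2O6

C6H6Cl2O6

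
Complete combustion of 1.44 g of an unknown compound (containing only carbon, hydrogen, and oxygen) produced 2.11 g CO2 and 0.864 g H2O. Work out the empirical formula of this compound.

CH2O

mol C = 2.11 / 44.01 = 0.04794; mass C = 0.04794 × 12.01 = 0.5758 g
mol H = 2 × (0.864 / 18.02) = 0.09589; mass H = 0.09589 × 1.008 = 0.09666 g
mass O = 1.44 − (0.6725) = 0.7675 g → mol O = 0.04797
Smallest is C at 0.04794 mol; normalising gives C 1.000, H 2.000, O 1.001
Ratio ≈ 1:2:1, so the empirical formula is CH2O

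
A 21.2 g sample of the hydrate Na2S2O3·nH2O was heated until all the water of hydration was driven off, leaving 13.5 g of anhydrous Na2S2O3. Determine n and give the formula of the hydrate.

Na2S2O3·5H2O

Mass of water lost = 21.2 − 13.5 = 7.7 g → 7.7 / 18.02 = 0.4273 mol H2O
Molar mass of Na2S2O3 = 158.12 g/mol → mol Na2S2O3 = 13.5 / 158.12 = 0.08538
n = 0.4273 / 0.08538 = 5.00 ≈ 5 → Na2S2O3·5H2O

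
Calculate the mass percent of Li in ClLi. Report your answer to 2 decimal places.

Molar mass = 1(35.45) + 1(6.94) = 42.390 g/mol
Mass of Li per mole = 1 × 6.94 = 6.940 g
% Li = 6.940 / 42.390 × 100 = 16.37%

16.37%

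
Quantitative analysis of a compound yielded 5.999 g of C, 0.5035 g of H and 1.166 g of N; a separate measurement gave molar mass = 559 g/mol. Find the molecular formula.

n(C) = 5.999/12.01 = 0.4995, n(H) = 0.5035/1.008 = 0.4995, n(N) = 1.166/14.01 = 0.08323
Smallest is N at 0.08323 mol; normalising gives C 6.002, H 6.002, N 1.000
≈ 6:6:1 → C6H6N
Empirical-formula mass = 92.12 g/mol
n = 559 / 92.12 = 6.07 ≈ 6
Molecular formula = (C6H6N)×6 = C36H36N6

C36H36N6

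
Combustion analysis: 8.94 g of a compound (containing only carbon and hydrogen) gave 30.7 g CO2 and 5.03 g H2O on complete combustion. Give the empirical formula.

mol C = 30.7 / 44.01 = 0.6976; mass C = 0.6976 × 12.01 = 8.378 g
mol H = 2 × (5.03 / 18.02) = 0.5583; mass H = 0.5583 × 1.008 = 0.5627 g
Divide by the smallest (0.5583 mol H): C 1.250, H 1.000
Multiply by 4: C 5.00, H 4.00 → C5H4

C5H4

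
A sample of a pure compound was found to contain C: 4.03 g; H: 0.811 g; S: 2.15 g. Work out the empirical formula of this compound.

n(C) = 4.03/12.01 = 0.3356, n(H) = 0.811/1.008 = 0.8046, n(S) = 2.15/32.07 = 0.06704
Ratios (÷ 0.06704): C 5.005, H 12.001, S 1.000
≈ 5:12:1 → C5H12S

C5H12S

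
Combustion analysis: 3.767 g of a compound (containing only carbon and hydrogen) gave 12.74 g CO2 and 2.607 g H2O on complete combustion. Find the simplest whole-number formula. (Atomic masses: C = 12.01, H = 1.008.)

CH

mol C = 12.74 / 44.01 = 0.2895; mass C = 0.2895 × 12.01 = 3.477 g
mol H = 2 × (2.607 / 18.02) = 0.2893; mass H = 0.2893 × 1.008 = 0.2917 g
Divide by the smallest (0.2893 mol H): C 1.000, H 1.000
≈ 1:1 → CH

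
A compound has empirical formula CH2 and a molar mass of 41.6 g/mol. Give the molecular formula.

C3H6

Empirical-formula mass = 14.03 g/mol
n = 41.6 / 14.03 = 2.97 ≈ 3
Molecular formula = (CH2)3 = C3H6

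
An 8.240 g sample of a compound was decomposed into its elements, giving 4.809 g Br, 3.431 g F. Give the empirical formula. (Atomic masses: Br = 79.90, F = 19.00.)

BrF3

Br: 4.809 g ÷ 79.90 g/mol = 0.06019 mol
F: 3.431 g ÷ 19.00 g/mol = 0.1806 mol
Smallest is Br at 0.06019 mol; normalising gives Br 1.000, F 3.000
≈ 1:3 → BrF3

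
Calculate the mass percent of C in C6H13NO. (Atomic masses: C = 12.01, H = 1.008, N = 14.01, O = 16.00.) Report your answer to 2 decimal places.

Molar mass = 6(12.01) + 13(1.008) + 1(14.01) + 1(16.00) = 115.174 g/mol
Mass of C per mole = 6 × 12.01 = 72.060 g
% C = 72.060 / 115.174 × 100 = 62.57%

62.57%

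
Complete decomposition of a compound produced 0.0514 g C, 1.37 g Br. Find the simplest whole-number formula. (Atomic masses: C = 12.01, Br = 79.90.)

Moles — C: 0.0514 / 12.01 = 0.00428 mol; Br: 1.37 / 79.90 = 0.01715 mol
Ratios (÷ 0.00428): C 1.000, Br 4.006
Ratio ≈ 1:4, so the empirical formula is CBr4

CBr4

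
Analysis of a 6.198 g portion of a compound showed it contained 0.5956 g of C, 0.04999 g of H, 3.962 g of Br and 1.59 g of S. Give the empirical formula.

CHBrS

Moles — C: 0.5956 / 12.01 = 0.04959 mol; H: 0.04999 / 1.008 = 0.04959 mol; Br: 3.962 / 79.90 = 0.04959 mol; S: 1.59 / 32.07 = 0.04958 mol
Divide by the smallest (0.04958 mol S): C 1.000, H 1.000, Br 1.000, S 1.000
→ CHBrS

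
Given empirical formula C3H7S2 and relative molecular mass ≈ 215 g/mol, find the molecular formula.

C6H14S4

Empirical-formula mass = 107.23 g/mol
n = 215 / 107.23 = 2.01 ≈ 2
Molecular formula = (C3H7S2)2 = C6H14S4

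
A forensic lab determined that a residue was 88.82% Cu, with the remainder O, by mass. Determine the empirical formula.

Assume 100 g: 88.82 g Cu, 11.18 g O.
n(Cu) = 88.82/63.55 = 1.398, n(O) = 11.18/16.00 = 0.6987
Smallest is O at 0.6987 mol; normalising gives Cu 2.000, O 1.000
≈ 2:1 → Cu2O

Cu2O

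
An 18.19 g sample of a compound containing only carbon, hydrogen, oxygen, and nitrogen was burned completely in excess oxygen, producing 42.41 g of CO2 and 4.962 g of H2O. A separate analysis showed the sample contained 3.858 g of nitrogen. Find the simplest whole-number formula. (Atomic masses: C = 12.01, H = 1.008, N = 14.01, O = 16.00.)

C7H4N2O

mol C = 42.41 / 44.01 = 0.9636; mass C = 0.9636 × 12.01 = 11.57 g
mol H = 2 × (4.962 / 18.02) = 0.5507; mass H = 0.5507 × 1.008 = 0.5551 g
mol N = 3.858 / 14.01 = 0.2754
mass O = 18.19 − (15.99) = 2.204 g → mol O = 0.1377
Divide by the smallest (0.1377 mol O): C 6.997, H 3.999, N 2.000, O 1.000
→ C7H4N2O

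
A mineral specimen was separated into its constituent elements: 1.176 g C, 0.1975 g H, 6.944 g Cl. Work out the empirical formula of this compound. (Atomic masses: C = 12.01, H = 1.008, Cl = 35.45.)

n(C) = 1.176/12.01 = 0.09792, n(H) = 0.1975/1.008 = 0.1959, n(Cl) = 6.944/35.45 = 0.1959
Smallest is C at 0.09792 mol; normalising gives C 1.000, H 2.001, Cl 2.000
Ratio ≈ 1:2:2, so the empirical formula is CH2Cl2

CH2Cl2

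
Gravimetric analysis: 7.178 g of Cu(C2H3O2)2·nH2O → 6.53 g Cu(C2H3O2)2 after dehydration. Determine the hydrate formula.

Mass of water lost = 7.178 − 6.53 = 0.648 g → 0.648 / 18.02 = 0.03596 mol H2O
Molar mass of Cu(C2H3O2)2 = 181.64 g/mol → mol Cu(C2H3O2)2 = 6.53 / 181.64 = 0.03595
n = 0.03596 / 0.03595 = 1.00 ≈ 1 → Cu(C2H3O2)2·H2O

Cu(C2H3O2)2·H2O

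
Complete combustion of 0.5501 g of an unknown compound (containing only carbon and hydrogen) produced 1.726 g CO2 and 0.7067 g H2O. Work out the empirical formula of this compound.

CH2

mol C = 1.726 / 44.01 = 0.03922; mass C = 0.03922 × 12.01 = 0.4710 g
mol H = 2 × (0.7067 / 18.02) = 0.07844; mass H = 0.07844 × 1.008 = 0.07906 g
Smallest is C at 0.03922 mol; normalising gives C 1.000, H 2.000
→ CH2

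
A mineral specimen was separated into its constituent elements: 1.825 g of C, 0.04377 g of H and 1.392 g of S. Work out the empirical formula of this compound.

n(C) = 1.825/12.01 = 0.152, n(H) = 0.04377/1.008 = 0.04342, n(S) = 1.392/32.07 = 0.04341
Divide by the smallest (0.04341 mol S): C 3.501, H 1.000, S 1.000
Scaling by 2: C 7.00, H 2.00, S 2.00 → C7H2S2

C7H2S2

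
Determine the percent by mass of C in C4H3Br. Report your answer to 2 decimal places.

Molar mass = 4(12.01) + 3(1.008) + 1(79.90) = 130.964 g/mol
Mass of C per mole = 4 × 12.01 = 48.040 g
% C = 48.040 / 130.964 × 100 = 36.68%

36.68%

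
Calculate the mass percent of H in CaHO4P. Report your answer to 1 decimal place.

0.7%

Molar mass = 1(40.08) + 1(1.008) + 4(16.00) + 1(30.97) = 136.058 g/mol
Mass of H per mole = 1 × 1.008 = 1.008 g
% H = 1.008 / 136.058 × 100 = 0.7%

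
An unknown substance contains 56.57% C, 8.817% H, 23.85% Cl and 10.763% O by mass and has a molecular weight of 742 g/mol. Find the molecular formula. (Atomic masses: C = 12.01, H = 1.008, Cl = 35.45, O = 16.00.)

C35H65Cl5O5

Assume 100 g: 56.57 g C, 8.817 g H, 23.85 g Cl, 10.763 g O.
n(C) = 56.57/12.01 = 4.71, n(H) = 8.817/1.008 = 8.747, n(Cl) = 23.85/35.45 = 0.6728, n(O) = 10.763/16.00 = 0.6727
Divide by the smallest (0.6727 mol O): C 7.002, H 13.003, Cl 1.000, O 1.000
Ratio ≈ 7:13:1:1, so the empirical formula is C7H13ClO
Empirical-formula mass = 148.62 g/mol
n = 742 / 148.62 = 4.99 ≈ 5
Molecular formula = (C7H13ClO)×5 = C35H65Cl5O5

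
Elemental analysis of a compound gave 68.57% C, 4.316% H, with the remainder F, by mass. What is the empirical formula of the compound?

Assume 100 g: 68.57 g C, 4.316 g H, 27.114 g F.
C: 68.57 g ÷ 12.01 g/mol = 5.709 mol
H: 4.316 g ÷ 1.008 g/mol = 4.282 mol
F: 27.114 g ÷ 19.00 g/mol = 1.427 mol
Ratios (÷ 1.427): C 4.001, H 3.000, F 1.000
Ratio ≈ 4:3:1, so the empirical formula is C4H3F

C4H3F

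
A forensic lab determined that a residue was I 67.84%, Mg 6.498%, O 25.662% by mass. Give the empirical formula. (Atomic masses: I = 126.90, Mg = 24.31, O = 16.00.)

Assume 100 g: 67.84 g I, 6.498 g Mg, 25.662 g O.
n(I) = 67.84/126.90 = 0.5346, n(Mg) = 6.498/24.31 = 0.2673, n(O) = 25.662/16.00 = 1.604
Smallest is Mg at 0.2673 mol; normalising gives I 2.000, Mg 1.000, O 6.000
→ I2MgO6

I2MgO6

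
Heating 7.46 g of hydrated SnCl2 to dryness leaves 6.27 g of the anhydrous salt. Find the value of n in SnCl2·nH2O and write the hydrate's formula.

SnCl2·2H2O

Mass of water lost = 7.46 − 6.27 = 1.19 g → 1.19 / 18.02 = 0.06604 mol H2O
Molar mass of SnCl2 = 189.61 g/mol → mol SnCl2 = 6.27 / 189.61 = 0.03307
n = 0.06604 / 0.03307 = 2.00 ≈ 2 → SnCl2·2H2O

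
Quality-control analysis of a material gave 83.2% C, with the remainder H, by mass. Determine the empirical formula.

C5H12

Assume 100 g: 83.2 g C, 16.8 g H.
C: 83.2 g ÷ 12.01 g/mol = 6.928 mol
H: 16.8 g ÷ 1.008 g/mol = 16.67 mol
Divide by the smallest (6.928 mol C): C 1.000, H 2.406
×5: C 5.00, H 12.03 → C5H12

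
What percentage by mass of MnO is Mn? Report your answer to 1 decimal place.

77.4%

Molar mass = 1(54.94) + 1(16.00) = 70.940 g/mol
Mass of Mn per mole = 1 × 54.94 = 54.940 g
% Mn = 54.940 / 70.940 × 100 = 77.4%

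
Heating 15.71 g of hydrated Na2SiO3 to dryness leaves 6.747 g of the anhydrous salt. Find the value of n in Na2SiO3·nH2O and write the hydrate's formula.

Mass of water lost = 15.71 − 6.747 = 8.963 g → 8.963 / 18.02 = 0.4974 mol H2O
Molar mass of Na2SiO3 = 122.07 g/mol → mol Na2SiO3 = 6.747 / 122.07 = 0.05527
n = 0.4974 / 0.05527 = 9.00 ≈ 9 → Na2SiO3·9H2O

Na2SiO3·9H2O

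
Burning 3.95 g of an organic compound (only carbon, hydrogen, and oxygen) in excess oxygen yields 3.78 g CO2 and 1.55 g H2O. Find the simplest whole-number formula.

CH2O2

mol C = 3.78 / 44.01 = 0.08589; mass C = 0.08589 × 12.01 = 1.032 g
mol H = 2 × (1.55 / 18.02) = 0.1720; mass H = 0.1720 × 1.008 = 0.1734 g
mass O = 3.95 − (1.205) = 2.745 g → mol O = 0.1716
Ratios (÷ 0.08589): C 1.000, H 2.003, O 1.998
≈ 1:2:2 → CH2O2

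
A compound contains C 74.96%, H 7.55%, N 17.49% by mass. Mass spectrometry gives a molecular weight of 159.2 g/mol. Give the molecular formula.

Assume 100 g: 74.96 g C, 7.55 g H, 17.49 g N.
Moles — C: 74.96 / 12.01 = 6.241 mol; H: 7.55 / 1.008 = 7.49 mol; N: 17.49 / 14.01 = 1.248 mol
Ratios (÷ 1.248): C 5.000, H 6.000, N 1.000
Ratio ≈ 5:6:1, so the empirical formula is C5H6N
Empirical-formula mass = 80.11 g/mol
n = 159.2 / 80.11 = 1.99 ≈ 2
Molecular formula = (C5H6N)×2 = C10H12N2

C10H12N2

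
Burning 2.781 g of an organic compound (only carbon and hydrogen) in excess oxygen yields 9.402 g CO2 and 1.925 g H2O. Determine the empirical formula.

CH

mol C = 9.402 / 44.01 = 0.2136; mass C = 0.2136 × 12.01 = 2.566 g
mol H = 2 × (1.925 / 18.02) = 0.2137; mass H = 0.2137 × 1.008 = 0.2154 g
Divide by the smallest (0.2136 mol C): C 1.000, H 1.000
→ CH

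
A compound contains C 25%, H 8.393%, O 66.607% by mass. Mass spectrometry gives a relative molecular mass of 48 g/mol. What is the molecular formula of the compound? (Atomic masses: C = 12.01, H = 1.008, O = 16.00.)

CH4O2

Assume 100 g: 25 g C, 8.393 g H, 66.607 g O.
C: 25 g ÷ 12.01 g/mol = 2.082 mol
H: 8.393 g ÷ 1.008 g/mol = 8.326 mol
O: 66.607 g ÷ 16.00 g/mol = 4.163 mol
Smallest is C at 2.082 mol; normalising gives C 1.000, H 4.000, O 2.000
→ CH4O2
Empirical-formula mass = 48.04 g/mol
n = 48 / 48.04 = 1.00 ≈ 1
Molecular formula = empirical formula = CH4O2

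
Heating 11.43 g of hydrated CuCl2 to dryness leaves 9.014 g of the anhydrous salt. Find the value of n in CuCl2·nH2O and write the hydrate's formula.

Mass of water lost = 11.43 − 9.014 = 2.416 g → 2.416 / 18.02 = 0.1341 mol H2O
Molar mass of CuCl2 = 134.45 g/mol → mol CuCl2 = 9.014 / 134.45 = 0.06704
n = 0.1341 / 0.06704 = 2.00 ≈ 2 → CuCl2·2H2O

CuCl2·2H2O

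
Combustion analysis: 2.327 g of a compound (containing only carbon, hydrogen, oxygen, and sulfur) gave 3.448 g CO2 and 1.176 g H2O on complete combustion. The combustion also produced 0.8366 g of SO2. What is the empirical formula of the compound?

mol C = 3.448 / 44.01 = 0.07835; mass C = 0.07835 × 12.01 = 0.9409 g
mol H = 2 × (1.176 / 18.02) = 0.1305; mass H = 0.1305 × 1.008 = 0.1316 g
mol S = 0.8366 / 64.07 = 0.01306; mass S = 0.4188 g
mass O = 2.327 − (1.491) = 0.8357 g → mol O = 0.05223
Smallest is S at 0.01306 mol; normalising gives C 6.000, H 9.996, O 4.000, S 1.000
Ratio ≈ 6:10:4:1, so the empirical formula is C6H10O4S

C6H10O4S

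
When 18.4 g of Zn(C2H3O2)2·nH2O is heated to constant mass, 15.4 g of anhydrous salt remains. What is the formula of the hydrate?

Zn(C2H3O2)2·2H2O

Mass of water lost = 18.4 − 15.4 = 3 g → 3 / 18.02 = 0.1665 mol H2O
Molar mass of Zn(C2H3O2)2 = 183.47 g/mol → mol Zn(C2H3O2)2 = 15.4 / 183.47 = 0.08394
n = 0.1665 / 0.08394 = 1.98 ≈ 2 → Zn(C2H3O2)2·2H2O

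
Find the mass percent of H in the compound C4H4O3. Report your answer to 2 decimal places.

Molar mass = 4(12.01) + 4(1.008) + 3(16.00) = 100.072 g/mol
Mass of H per mole = 4 × 1.008 = 4.032 g
% H = 4.032 / 100.072 × 100 = 4.03%

4.03%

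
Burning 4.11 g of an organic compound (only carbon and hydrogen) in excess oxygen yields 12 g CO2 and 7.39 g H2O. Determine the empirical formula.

mol C = 12 / 44.01 = 0.2727; mass C = 0.2727 × 12.01 = 3.275 g
mol H = 2 × (7.39 / 18.02) = 0.8202; mass H = 0.8202 × 1.008 = 0.8268 g
Divide by the smallest (0.2727 mol C): C 1.000, H 3.008
Ratio ≈ 1:3, so the empirical formula is CH3

CH3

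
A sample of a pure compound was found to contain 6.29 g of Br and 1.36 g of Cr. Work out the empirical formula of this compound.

n(Br) = 6.29/79.90 = 0.07872, n(Cr) = 1.36/52.00 = 0.02615
Smallest is Cr at 0.02615 mol; normalising gives Br 3.010, Cr 1.000
→ Br3Cr

Br3Cr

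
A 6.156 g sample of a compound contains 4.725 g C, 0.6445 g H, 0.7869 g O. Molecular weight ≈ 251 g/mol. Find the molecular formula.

C: 4.725 g ÷ 12.01 g/mol = 0.3934 mol
H: 0.6445 g ÷ 1.008 g/mol = 0.6394 mol
O: 0.7869 g ÷ 16.00 g/mol = 0.04918 mol
Divide by the smallest (0.04918 mol O): C 7.999, H 13.001, O 1.000
≈ 8:13:1 → C8H13O
Empirical-formula mass = 125.18 g/mol
n = 251 / 125.18 = 2.01 ≈ 2
Molecular formula = (C8H13O)×2 = C16H26O2

C16H26O2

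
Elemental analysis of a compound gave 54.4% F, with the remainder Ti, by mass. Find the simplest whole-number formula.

F3Ti

Assume 100 g: 54.4 g F, 45.6 g Ti.
Moles — F: 54.4 / 19.00 = 2.863 mol; Ti: 45.6 / 47.87 = 0.9526 mol
Smallest is Ti at 0.9526 mol; normalising gives F 3.006, Ti 1.000
Ratio ≈ 3:1, so the empirical formula is F3Ti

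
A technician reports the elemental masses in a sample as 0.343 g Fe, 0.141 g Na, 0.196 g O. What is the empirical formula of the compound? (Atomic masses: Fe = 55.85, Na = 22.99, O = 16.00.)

Fe: 0.343 g ÷ 55.85 g/mol = 0.006141 mol
Na: 0.141 g ÷ 22.99 g/mol = 0.006133 mol
O: 0.196 g ÷ 16.00 g/mol = 0.01225 mol
Divide by the smallest (0.006133 mol Na): Fe 1.001, Na 1.000, O 1.997
≈ 1:1:2 → FeNaO2

FeNaO2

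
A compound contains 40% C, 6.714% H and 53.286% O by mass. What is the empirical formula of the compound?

CH2O

Assume 100 g: 40 g C, 6.714 g H, 53.286 g O.
C: 40 g ÷ 12.01 g/mol = 3.331 mol
H: 6.714 g ÷ 1.008 g/mol = 6.661 mol
O: 53.286 g ÷ 16.00 g/mol = 3.33 mol
Ratios (÷ 3.33): C 1.000, H 2.000, O 1.000
≈ 1:2:1 → CH2O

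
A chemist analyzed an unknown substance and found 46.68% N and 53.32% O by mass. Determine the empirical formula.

NO

Assume 100 g: 46.68 g N, 53.32 g O.
N: 46.68 g ÷ 14.01 g/mol = 3.332 mol
O: 53.32 g ÷ 16.00 g/mol = 3.333 mol
Ratios (÷ 3.332): N 1.000, O 1.000
→ NO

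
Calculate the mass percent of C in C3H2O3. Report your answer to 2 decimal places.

41.87%

Molar mass = 3(12.01) + 2(1.008) + 3(16.00) = 86.046 g/mol
Mass of C per mole = 3 × 12.01 = 36.030 g
% C = 36.030 / 86.046 × 100 = 41.87%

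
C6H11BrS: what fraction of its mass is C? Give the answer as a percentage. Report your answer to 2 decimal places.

Molar mass = 6(12.01) + 11(1.008) + 1(79.90) + 1(32.07) = 195.118 g/mol
Mass of C per mole = 6 × 12.01 = 72.060 g
% C = 72.060 / 195.118 × 100 = 36.93%

36.93%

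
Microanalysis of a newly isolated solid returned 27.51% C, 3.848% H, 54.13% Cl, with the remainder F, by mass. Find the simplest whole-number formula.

Assume 100 g: 27.51 g C, 3.848 g H, 54.13 g Cl, 14.512 g F.
C: 27.51 g ÷ 12.01 g/mol = 2.291 mol
H: 3.848 g ÷ 1.008 g/mol = 3.817 mol
Cl: 54.13 g ÷ 35.45 g/mol = 1.527 mol
F: 14.512 g ÷ 19.00 g/mol = 0.7638 mol
Ratios (÷ 0.7638): C 2.999, H 4.998, Cl 1.999, F 1.000
→ C3H5Cl2F

C3H5Cl2F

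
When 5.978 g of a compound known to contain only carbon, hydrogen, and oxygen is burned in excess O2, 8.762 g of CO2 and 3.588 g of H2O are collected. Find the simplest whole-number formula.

CH2O

mol C = 8.762 / 44.01 = 0.1991; mass C = 0.1991 × 12.01 = 2.391 g
mol H = 2 × (3.588 / 18.02) = 0.3982; mass H = 0.3982 × 1.008 = 0.4014 g
mass O = 5.978 − (2.792) = 3.186 g → mol O = 0.1991
Smallest is C at 0.1991 mol; normalising gives C 1.000, H 2.000, O 1.000
Ratio ≈ 1:2:1, so the empirical formula is CH2O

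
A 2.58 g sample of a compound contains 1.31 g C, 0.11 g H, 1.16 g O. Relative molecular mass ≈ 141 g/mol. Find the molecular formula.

C: 1.31 g ÷ 12.01 g/mol = 0.1091 mol
H: 0.11 g ÷ 1.008 g/mol = 0.1091 mol
O: 1.16 g ÷ 16.00 g/mol = 0.0725 mol
Ratios (÷ 0.0725): C 1.504, H 1.505, O 1.000
Scaling by 2: C 3.01, H 3.01, O 2.00 → C3H3O2
Empirical-formula mass = 71.05 g/mol
n = 141 / 71.05 = 1.98 ≈ 2
Molecular formula = (C3H3O2)×2 = C6H6O4

C6H6O4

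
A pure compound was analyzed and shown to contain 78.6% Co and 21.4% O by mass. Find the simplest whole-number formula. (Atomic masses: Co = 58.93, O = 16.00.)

Assume 100 g: 78.6 g Co, 21.4 g O.
Co: 78.6 g ÷ 58.93 g/mol = 1.334 mol
O: 21.4 g ÷ 16.00 g/mol = 1.337 mol
Ratios (÷ 1.334): Co 1.000, O 1.003
≈ 1:1 → CoO

CoO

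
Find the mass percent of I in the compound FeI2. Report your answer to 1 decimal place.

82.0%

Molar mass = 1(55.85) + 2(126.90) = 309.650 g/mol
Mass of I per mole = 2 × 126.90 = 253.800 g
% I = 253.800 / 309.650 × 100 = 82.0%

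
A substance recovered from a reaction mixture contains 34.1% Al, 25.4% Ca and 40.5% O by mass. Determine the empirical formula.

Al2CaO4

Assume 100 g: 34.1 g Al, 25.4 g Ca, 40.5 g O.
Moles — Al: 34.1 / 26.98 = 1.264 mol; Ca: 25.4 / 40.08 = 0.6337 mol; O: 40.5 / 16.00 = 2.531 mol
Divide by the smallest (0.6337 mol Ca): Al 1.994, Ca 1.000, O 3.994
→ Al2CaO4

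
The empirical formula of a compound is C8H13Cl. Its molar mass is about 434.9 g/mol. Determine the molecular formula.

C24H39Cl3

Empirical-formula mass = 144.63 g/mol
n = 434.9 / 144.63 = 3.01 ≈ 3
Molecular formula = (C8H13Cl)3 = C24H39Cl3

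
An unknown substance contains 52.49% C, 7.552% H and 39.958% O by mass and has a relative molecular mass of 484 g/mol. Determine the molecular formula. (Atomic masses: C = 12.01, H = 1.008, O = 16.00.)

C21H36O12

Assume 100 g: 52.49 g C, 7.552 g H, 39.958 g O.
C: 52.49 g ÷ 12.01 g/mol = 4.371 mol
H: 7.552 g ÷ 1.008 g/mol = 7.492 mol
O: 39.958 g ÷ 16.00 g/mol = 2.497 mol
Divide by the smallest (2.497 mol O): C 1.750, H 3.000, O 1.000
Multiply by 4: C 7.00, H 12.00, O 4.00 → C7H12O4
Empirical-formula mass = 160.17 g/mol
n = 484 / 160.17 = 3.02 ≈ 3
Molecular formula = (C7H12O4)×3 = C21H36O12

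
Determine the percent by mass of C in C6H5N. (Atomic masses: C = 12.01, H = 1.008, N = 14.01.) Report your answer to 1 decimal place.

Molar mass = 6(12.01) + 5(1.008) + 1(14.01) = 91.110 g/mol
Mass of C per mole = 6 × 12.01 = 72.060 g
% C = 72.060 / 91.110 × 100 = 79.1%

79.1%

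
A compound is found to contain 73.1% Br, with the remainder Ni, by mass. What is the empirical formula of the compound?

Assume 100 g: 73.1 g Br, 26.9 g Ni.
Moles — Br: 73.1 / 79.90 = 0.9149 mol; Ni: 26.9 / 58.69 = 0.4583 mol
Ratios (÷ 0.4583): Br 1.996, Ni 1.000
≈ 2:1 → Br2Ni

Br2Ni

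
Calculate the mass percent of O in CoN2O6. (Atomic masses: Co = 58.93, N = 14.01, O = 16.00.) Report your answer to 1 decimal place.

Molar mass = 1(58.93) + 2(14.01) + 6(16.00) = 182.950 g/mol
Mass of O per mole = 6 × 16.00 = 96.000 g
% O = 96.000 / 182.950 × 100 = 52.5%

52.5%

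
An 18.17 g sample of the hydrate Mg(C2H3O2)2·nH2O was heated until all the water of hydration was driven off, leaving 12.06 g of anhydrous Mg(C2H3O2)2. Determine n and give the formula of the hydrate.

Mass of water lost = 18.17 − 12.06 = 6.11 g → 6.11 / 18.02 = 0.3391 mol H2O
Molar mass of Mg(C2H3O2)2 = 142.40 g/mol → mol Mg(C2H3O2)2 = 12.06 / 142.40 = 0.08469
n = 0.3391 / 0.08469 = 4.00 ≈ 4 → Mg(C2H3O2)2·4H2O

Mg(C2H3O2)2·4H2O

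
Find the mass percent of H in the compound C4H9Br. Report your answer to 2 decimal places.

Molar mass = 4(12.01) + 9(1.008) + 1(79.90) = 137.012 g/mol
Mass of H per mole = 9 × 1.008 = 9.072 g
% H = 9.072 / 137.012 × 100 = 6.62%

6.62%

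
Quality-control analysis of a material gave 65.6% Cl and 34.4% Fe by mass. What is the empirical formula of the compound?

Cl3Fe

Assume 100 g: 65.6 g Cl, 34.4 g Fe.
n(Cl) = 65.6/35.45 = 1.85, n(Fe) = 34.4/55.85 = 0.6159
Smallest is Fe at 0.6159 mol; normalising gives Cl 3.004, Fe 1.000
≈ 3:1 → Cl3Fe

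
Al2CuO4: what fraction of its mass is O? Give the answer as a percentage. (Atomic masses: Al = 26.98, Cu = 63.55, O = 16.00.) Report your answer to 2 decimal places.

Molar mass = 2(26.98) + 1(63.55) + 4(16.00) = 181.510 g/mol
Mass of O per mole = 4 × 16.00 = 64.000 g
% O = 64.000 / 181.510 × 100 = 35.26%

35.26%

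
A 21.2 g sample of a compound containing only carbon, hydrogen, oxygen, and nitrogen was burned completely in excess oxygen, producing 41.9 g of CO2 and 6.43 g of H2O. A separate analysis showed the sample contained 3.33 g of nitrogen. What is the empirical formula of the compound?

mol C = 41.9 / 44.01 = 0.9521; mass C = 0.9521 × 12.01 = 11.43 g
mol H = 2 × (6.43 / 18.02) = 0.7137; mass H = 0.7137 × 1.008 = 0.7194 g
mol N = 3.33 / 14.01 = 0.2377
mass O = 21.2 − (15.48) = 5.716 g → mol O = 0.3573
Smallest is N at 0.2377 mol; normalising gives C 4.005, H 3.002, N 1.000, O 1.503
×2: C 8.01, H 6.00, N 2.00, O 3.01 → C8H6N2O3

C8H6N2O3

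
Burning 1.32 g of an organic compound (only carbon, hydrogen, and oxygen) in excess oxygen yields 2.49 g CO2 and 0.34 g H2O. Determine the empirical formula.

C3H2O2

mol C = 2.49 / 44.01 = 0.05658; mass C = 0.05658 × 12.01 = 0.6795 g
mol H = 2 × (0.34 / 18.02) = 0.03774; mass H = 0.03774 × 1.008 = 0.03804 g
mass O = 1.32 − (0.7175) = 0.6025 g → mol O = 0.03765
Ratios (÷ 0.03765): C 1.503, H 1.002, O 1.000
Multiply by 2: C 3.01, H 2.00, O 2.00 → C3H2O2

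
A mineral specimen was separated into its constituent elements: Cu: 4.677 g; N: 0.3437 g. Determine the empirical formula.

Cu3N

Moles — Cu: 4.677 / 63.55 = 0.0736 mol; N: 0.3437 / 14.01 = 0.02453 mol
Smallest is N at 0.02453 mol; normalising gives Cu 3.000, N 1.000
Ratio ≈ 3:1, so the empirical formula is Cu3N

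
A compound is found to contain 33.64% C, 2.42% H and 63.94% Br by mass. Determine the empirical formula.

Assume 100 g: 33.64 g C, 2.42 g H, 63.94 g Br.
C: 33.64 g ÷ 12.01 g/mol = 2.801 mol
H: 2.42 g ÷ 1.008 g/mol = 2.401 mol
Br: 63.94 g ÷ 79.90 g/mol = 0.8003 mol
Ratios (÷ 0.8003): C 3.500, H 3.000, Br 1.000
×2: C 7.00, H 6.00, Br 2.00 → C7H6Br2

C7H6Br2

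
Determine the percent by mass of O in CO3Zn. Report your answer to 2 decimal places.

Molar mass = 1(12.01) + 3(16.00) + 1(65.38) = 125.390 g/mol
Mass of O per mole = 3 × 16.00 = 48.000 g
% O = 48.000 / 125.390 × 100 = 38.28%

38.28%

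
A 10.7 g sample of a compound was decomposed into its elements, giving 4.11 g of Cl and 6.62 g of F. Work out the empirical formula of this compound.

Cl: 4.11 g ÷ 35.45 g/mol = 0.1159 mol
F: 6.62 g ÷ 19.00 g/mol = 0.3484 mol
Ratios (÷ 0.1159): Cl 1.000, F 3.005
Ratio ≈ 1:3, so the empirical formula is ClF3

ClF3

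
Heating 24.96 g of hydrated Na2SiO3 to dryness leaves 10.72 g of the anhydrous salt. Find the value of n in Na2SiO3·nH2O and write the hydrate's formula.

Mass of water lost = 24.96 − 10.72 = 14.24 g → 14.24 / 18.02 = 0.7902 mol H2O
Molar mass of Na2SiO3 = 122.07 g/mol → mol Na2SiO3 = 10.72 / 122.07 = 0.08782
n = 0.7902 / 0.08782 = 9.00 ≈ 9 → Na2SiO3·9H2O

Na2SiO3·9H2O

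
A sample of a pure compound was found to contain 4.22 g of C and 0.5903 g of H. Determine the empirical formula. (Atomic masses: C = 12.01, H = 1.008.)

C: 4.22 g ÷ 12.01 g/mol = 0.3514 mol
H: 0.5903 g ÷ 1.008 g/mol = 0.5856 mol
Divide by the smallest (0.3514 mol C): C 1.000, H 1.667
Multiply by 3: C 3.00, H 5.00 → C3H5

C3H5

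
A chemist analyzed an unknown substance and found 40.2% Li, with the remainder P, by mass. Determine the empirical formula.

Assume 100 g: 40.2 g Li, 59.8 g P.
Moles — Li: 40.2 / 6.94 = 5.793 mol; P: 59.8 / 30.97 = 1.931 mol
Ratios (÷ 1.931): Li 3.000, P 1.000
≈ 3:1 → Li3P

Li3P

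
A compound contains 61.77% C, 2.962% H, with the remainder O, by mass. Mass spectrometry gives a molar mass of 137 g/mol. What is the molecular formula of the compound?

Assume 100 g: 61.77 g C, 2.962 g H, 35.268 g O.
C: 61.77 g ÷ 12.01 g/mol = 5.143 mol
H: 2.962 g ÷ 1.008 g/mol = 2.938 mol
O: 35.268 g ÷ 16.00 g/mol = 2.204 mol
Divide by the smallest (2.204 mol O): C 2.333, H 1.333, O 1.000
Multiply by 3: C 7.00, H 4.00, O 3.00 → C7H4O3
Empirical-formula mass = 136.10 g/mol
n = 137 / 136.10 = 1.01 ≈ 1
Molecular formula = empirical formula = C7H4O3

C7H4O3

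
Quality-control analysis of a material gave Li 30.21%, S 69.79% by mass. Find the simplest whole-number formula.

Assume 100 g: 30.21 g Li, 69.79 g S.
Moles — Li: 30.21 / 6.94 = 4.353 mol; S: 69.79 / 32.07 = 2.176 mol
Divide by the smallest (2.176 mol S): Li 2.000, S 1.000
→ Li2S

Li2S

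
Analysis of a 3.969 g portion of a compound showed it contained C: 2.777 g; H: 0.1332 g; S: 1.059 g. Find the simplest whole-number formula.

C7H4S

C: 2.777 g ÷ 12.01 g/mol = 0.2312 mol
H: 0.1332 g ÷ 1.008 g/mol = 0.1321 mol
S: 1.059 g ÷ 32.07 g/mol = 0.03302 mol
Divide by the smallest (0.03302 mol S): C 7.002, H 4.002, S 1.000
≈ 7:4:1 → C7H4S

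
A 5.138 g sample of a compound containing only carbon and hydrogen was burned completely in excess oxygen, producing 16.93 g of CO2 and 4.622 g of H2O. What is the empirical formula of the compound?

mol C = 16.93 / 44.01 = 0.3847; mass C = 0.3847 × 12.01 = 4.620 g
mol H = 2 × (4.622 / 18.02) = 0.5130; mass H = 0.5130 × 1.008 = 0.5171 g
Ratios (÷ 0.3847): C 1.000, H 1.334
×3: C 3.00, H 4.00 → C3H4

C3H4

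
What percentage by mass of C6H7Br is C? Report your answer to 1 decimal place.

45.3%

Molar mass = 6(12.01) + 7(1.008) + 1(79.90) = 159.016 g/mol
Mass of C per mole = 6 × 12.01 = 72.060 g
% C = 72.060 / 159.016 × 100 = 45.3%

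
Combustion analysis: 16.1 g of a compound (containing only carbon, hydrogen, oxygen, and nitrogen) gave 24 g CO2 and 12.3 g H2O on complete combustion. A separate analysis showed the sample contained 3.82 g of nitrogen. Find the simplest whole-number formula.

C2H5NO

mol C = 24 / 44.01 = 0.5453; mass C = 0.5453 × 12.01 = 6.549 g
mol H = 2 × (12.3 / 18.02) = 1.365; mass H = 1.365 × 1.008 = 1.376 g
mol N = 3.82 / 14.01 = 0.2727
mass O = 16.1 − (11.75) = 4.355 g → mol O = 0.2722
Smallest is O at 0.2722 mol; normalising gives C 2.004, H 5.016, N 1.002, O 1.000
≈ 2:5:1:1 → C2H5NO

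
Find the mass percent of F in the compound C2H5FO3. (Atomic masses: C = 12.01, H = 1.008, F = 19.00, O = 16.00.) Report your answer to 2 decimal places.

19.78%

Molar mass = 2(12.01) + 5(1.008) + 1(19.00) + 3(16.00) = 96.060 g/mol
Mass of F per mole = 1 × 19.00 = 19.000 g
% F = 19.000 / 96.060 × 100 = 19.78%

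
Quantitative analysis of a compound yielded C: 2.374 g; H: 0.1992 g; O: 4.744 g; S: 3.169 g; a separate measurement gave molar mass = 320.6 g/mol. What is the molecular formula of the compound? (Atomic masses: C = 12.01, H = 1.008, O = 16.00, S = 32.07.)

C6H6O9S3

n(C) = 2.374/12.01 = 0.1977, n(H) = 0.1992/1.008 = 0.1976, n(O) = 4.744/16.00 = 0.2965, n(S) = 3.169/32.07 = 0.09882
Smallest is S at 0.09882 mol; normalising gives C 2.000, H 2.000, O 3.001, S 1.000
Ratio ≈ 2:2:3:1, so the empirical formula is C2H2O3S
Empirical-formula mass = 106.11 g/mol
n = 320.6 / 106.11 = 3.02 ≈ 3
Molecular formula = (C2H2O3S)×3 = C6H6O9S3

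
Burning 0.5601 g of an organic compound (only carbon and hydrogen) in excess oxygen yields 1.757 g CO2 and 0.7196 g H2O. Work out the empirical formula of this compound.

CH2

mol C = 1.757 / 44.01 = 0.03992; mass C = 0.03992 × 12.01 = 0.4795 g
mol H = 2 × (0.7196 / 18.02) = 0.07987; mass H = 0.07987 × 1.008 = 0.08051 g
Smallest is C at 0.03992 mol; normalising gives C 1.000, H 2.001
→ CH2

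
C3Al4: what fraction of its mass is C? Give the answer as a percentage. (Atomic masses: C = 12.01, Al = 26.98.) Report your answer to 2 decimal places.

25.03%

Molar mass = 3(12.01) + 4(26.98) = 143.950 g/mol
Mass of C per mole = 3 × 12.01 = 36.030 g
% C = 36.030 / 143.950 × 100 = 25.03%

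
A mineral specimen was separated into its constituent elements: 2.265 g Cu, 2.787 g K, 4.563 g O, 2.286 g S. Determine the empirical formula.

CuK2O8S2

n(Cu) = 2.265/63.55 = 0.03564, n(K) = 2.787/39.10 = 0.07128, n(O) = 4.563/16.00 = 0.2852, n(S) = 2.286/32.07 = 0.07128
Divide by the smallest (0.03564 mol Cu): Cu 1.000, K 2.000, O 8.002, S 2.000
Ratio ≈ 1:2:8:2, so the empirical formula is CuK2O8S2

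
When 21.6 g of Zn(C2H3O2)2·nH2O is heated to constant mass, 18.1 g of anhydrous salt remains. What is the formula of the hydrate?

Mass of water lost = 21.6 − 18.1 = 3.5 g → 3.5 / 18.02 = 0.1942 mol H2O
Molar mass of Zn(C2H3O2)2 = 183.47 g/mol → mol Zn(C2H3O2)2 = 18.1 / 183.47 = 0.09865
n = 0.1942 / 0.09865 = 1.97 ≈ 2 → Zn(C2H3O2)2·2H2O

Zn(C2H3O2)2·2H2O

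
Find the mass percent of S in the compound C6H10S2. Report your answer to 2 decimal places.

43.85%

Molar mass = 6(12.01) + 10(1.008) + 2(32.07) = 146.280 g/mol
Mass of S per mole = 2 × 32.07 = 64.140 g
% S = 64.140 / 146.280 × 100 = 43.85%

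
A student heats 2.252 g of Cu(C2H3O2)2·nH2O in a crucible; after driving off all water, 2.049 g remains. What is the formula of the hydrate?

Cu(C2H3O2)2·H2O

Mass of water lost = 2.252 − 2.049 = 0.203 g → 0.203 / 18.02 = 0.01127 mol H2O
Molar mass of Cu(C2H3O2)2 = 181.64 g/mol → mol Cu(C2H3O2)2 = 2.049 / 181.64 = 0.01128
n = 0.01127 / 0.01128 = 1.00 ≈ 1 → Cu(C2H3O2)2·H2O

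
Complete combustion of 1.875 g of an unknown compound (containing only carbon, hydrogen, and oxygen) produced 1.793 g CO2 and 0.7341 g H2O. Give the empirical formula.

CH2O2

mol C = 1.793 / 44.01 = 0.04074; mass C = 0.04074 × 12.01 = 0.4893 g
mol H = 2 × (0.7341 / 18.02) = 0.08148; mass H = 0.08148 × 1.008 = 0.08213 g
mass O = 1.875 − (0.5714) = 1.304 g → mol O = 0.08147
Smallest is C at 0.04074 mol; normalising gives C 1.000, H 2.000, O 2.000
→ CH2O2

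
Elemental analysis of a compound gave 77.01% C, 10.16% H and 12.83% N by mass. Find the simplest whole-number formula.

C7H11N

Assume 100 g: 77.01 g C, 10.16 g H, 12.83 g N.
Moles — C: 77.01 / 12.01 = 6.412 mol; H: 10.16 / 1.008 = 10.08 mol; N: 12.83 / 14.01 = 0.9158 mol
Ratios (÷ 0.9158): C 7.002, H 11.006, N 1.000
Ratio ≈ 7:11:1, so the empirical formula is C7H11N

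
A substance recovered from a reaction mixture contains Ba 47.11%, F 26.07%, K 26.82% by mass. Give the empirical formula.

Assume 100 g: 47.11 g Ba, 26.07 g F, 26.82 g K.
Ba: 47.11 g ÷ 137.33 g/mol = 0.343 mol
F: 26.07 g ÷ 19.00 g/mol = 1.372 mol
K: 26.82 g ÷ 39.10 g/mol = 0.6859 mol
Smallest is Ba at 0.343 mol; normalising gives Ba 1.000, F 4.000, K 2.000
≈ 1:4:2 → BaF4K2

BaF4K2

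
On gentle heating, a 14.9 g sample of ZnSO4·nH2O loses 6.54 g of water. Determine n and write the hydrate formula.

ZnSO4·7H2O

Mass of anhydrous ZnSO4 = 14.9 − 6.54 = 8.36 g
mol H2O = 6.54 / 18.02 = 0.3629
Molar mass of ZnSO4 = 161.45 g/mol → mol ZnSO4 = 8.36 / 161.45 = 0.05178
n = 0.3629 / 0.05178 = 7.01 ≈ 7 → ZnSO4·7H2O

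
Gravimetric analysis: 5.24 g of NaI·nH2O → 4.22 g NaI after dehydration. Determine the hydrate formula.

Mass of water lost = 5.24 − 4.22 = 1.02 g → 1.02 / 18.02 = 0.0566 mol H2O
Molar mass of NaI = 149.89 g/mol → mol NaI = 4.22 / 149.89 = 0.02815
n = 0.0566 / 0.02815 = 2.01 ≈ 2 → NaI·2H2O

NaI·2H2O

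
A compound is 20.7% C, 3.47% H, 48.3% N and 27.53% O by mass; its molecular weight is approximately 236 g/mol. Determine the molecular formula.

Assume 100 g: 20.7 g C, 3.47 g H, 48.3 g N, 27.53 g O.
Moles — C: 20.7 / 12.01 = 1.724 mol; H: 3.47 / 1.008 = 3.442 mol; N: 48.3 / 14.01 = 3.448 mol; O: 27.53 / 16.00 = 1.721 mol
Smallest is O at 1.721 mol; normalising gives C 1.002, H 2.001, N 2.004, O 1.000
≈ 1:2:2:1 → CH2N2O
Empirical-formula mass = 58.05 g/mol
n = 236 / 58.05 = 4.07 ≈ 4
Molecular formula = (CH2N2O)×4 = C4H8N8O4

C4H8N8O4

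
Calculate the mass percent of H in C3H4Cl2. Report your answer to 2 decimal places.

Molar mass = 3(12.01) + 4(1.008) + 2(35.45) = 110.962 g/mol
Mass of H per mole = 4 × 1.008 = 4.032 g
% H = 4.032 / 110.962 × 100 = 3.63%

3.63%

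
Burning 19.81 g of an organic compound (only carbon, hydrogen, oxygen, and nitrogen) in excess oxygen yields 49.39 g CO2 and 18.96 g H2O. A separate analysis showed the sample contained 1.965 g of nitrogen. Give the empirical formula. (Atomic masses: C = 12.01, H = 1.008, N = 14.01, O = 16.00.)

mol C = 49.39 / 44.01 = 1.122; mass C = 1.122 × 12.01 = 13.48 g
mol H = 2 × (18.96 / 18.02) = 2.104; mass H = 2.104 × 1.008 = 2.121 g
mol N = 1.965 / 14.01 = 0.1403
mass O = 19.81 − (17.56) = 2.246 g → mol O = 0.1404
Smallest is N at 0.1403 mol; normalising gives C 8.001, H 15.003, N 1.000, O 1.001
→ C8H15NO

C8H15NO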